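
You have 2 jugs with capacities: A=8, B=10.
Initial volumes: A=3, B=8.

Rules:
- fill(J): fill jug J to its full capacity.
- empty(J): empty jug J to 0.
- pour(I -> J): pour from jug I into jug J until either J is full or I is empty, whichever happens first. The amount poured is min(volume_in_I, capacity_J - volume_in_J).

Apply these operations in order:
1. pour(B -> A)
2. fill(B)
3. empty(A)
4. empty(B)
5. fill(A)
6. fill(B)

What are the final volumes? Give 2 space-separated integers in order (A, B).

Step 1: pour(B -> A) -> (A=8 B=3)
Step 2: fill(B) -> (A=8 B=10)
Step 3: empty(A) -> (A=0 B=10)
Step 4: empty(B) -> (A=0 B=0)
Step 5: fill(A) -> (A=8 B=0)
Step 6: fill(B) -> (A=8 B=10)

Answer: 8 10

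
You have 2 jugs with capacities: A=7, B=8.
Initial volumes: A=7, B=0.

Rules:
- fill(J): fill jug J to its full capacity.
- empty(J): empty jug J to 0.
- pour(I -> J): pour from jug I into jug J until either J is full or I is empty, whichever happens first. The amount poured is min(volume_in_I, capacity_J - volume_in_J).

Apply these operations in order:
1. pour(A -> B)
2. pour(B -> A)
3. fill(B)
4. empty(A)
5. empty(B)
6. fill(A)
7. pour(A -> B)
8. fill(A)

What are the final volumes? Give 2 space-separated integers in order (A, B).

Step 1: pour(A -> B) -> (A=0 B=7)
Step 2: pour(B -> A) -> (A=7 B=0)
Step 3: fill(B) -> (A=7 B=8)
Step 4: empty(A) -> (A=0 B=8)
Step 5: empty(B) -> (A=0 B=0)
Step 6: fill(A) -> (A=7 B=0)
Step 7: pour(A -> B) -> (A=0 B=7)
Step 8: fill(A) -> (A=7 B=7)

Answer: 7 7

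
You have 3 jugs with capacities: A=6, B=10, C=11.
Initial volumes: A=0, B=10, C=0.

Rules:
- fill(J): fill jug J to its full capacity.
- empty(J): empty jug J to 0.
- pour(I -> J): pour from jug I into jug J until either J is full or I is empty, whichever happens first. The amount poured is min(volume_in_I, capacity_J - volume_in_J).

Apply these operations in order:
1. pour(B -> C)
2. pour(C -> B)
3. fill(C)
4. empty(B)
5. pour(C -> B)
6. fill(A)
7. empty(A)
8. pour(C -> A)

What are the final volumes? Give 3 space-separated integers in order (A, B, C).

Answer: 1 10 0

Derivation:
Step 1: pour(B -> C) -> (A=0 B=0 C=10)
Step 2: pour(C -> B) -> (A=0 B=10 C=0)
Step 3: fill(C) -> (A=0 B=10 C=11)
Step 4: empty(B) -> (A=0 B=0 C=11)
Step 5: pour(C -> B) -> (A=0 B=10 C=1)
Step 6: fill(A) -> (A=6 B=10 C=1)
Step 7: empty(A) -> (A=0 B=10 C=1)
Step 8: pour(C -> A) -> (A=1 B=10 C=0)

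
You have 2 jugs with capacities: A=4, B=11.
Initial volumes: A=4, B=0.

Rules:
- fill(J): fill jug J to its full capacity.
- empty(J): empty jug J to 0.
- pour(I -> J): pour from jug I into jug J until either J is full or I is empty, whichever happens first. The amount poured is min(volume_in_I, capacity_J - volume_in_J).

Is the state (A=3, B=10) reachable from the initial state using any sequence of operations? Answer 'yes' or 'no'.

BFS explored all 30 reachable states.
Reachable set includes: (0,0), (0,1), (0,2), (0,3), (0,4), (0,5), (0,6), (0,7), (0,8), (0,9), (0,10), (0,11) ...
Target (A=3, B=10) not in reachable set → no.

Answer: no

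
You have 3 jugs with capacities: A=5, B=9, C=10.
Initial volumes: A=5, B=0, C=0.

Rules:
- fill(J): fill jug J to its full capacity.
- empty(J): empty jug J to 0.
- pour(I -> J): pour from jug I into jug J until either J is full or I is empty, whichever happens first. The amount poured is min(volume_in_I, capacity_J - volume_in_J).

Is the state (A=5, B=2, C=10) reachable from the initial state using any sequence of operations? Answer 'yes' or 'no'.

BFS from (A=5, B=0, C=0):
  1. fill(C) -> (A=5 B=0 C=10)
  2. pour(C -> B) -> (A=5 B=9 C=1)
  3. empty(B) -> (A=5 B=0 C=1)
  4. pour(C -> B) -> (A=5 B=1 C=0)
  5. fill(C) -> (A=5 B=1 C=10)
  6. pour(C -> B) -> (A=5 B=9 C=2)
  7. empty(B) -> (A=5 B=0 C=2)
  8. pour(C -> B) -> (A=5 B=2 C=0)
  9. fill(C) -> (A=5 B=2 C=10)
Target reached → yes.

Answer: yes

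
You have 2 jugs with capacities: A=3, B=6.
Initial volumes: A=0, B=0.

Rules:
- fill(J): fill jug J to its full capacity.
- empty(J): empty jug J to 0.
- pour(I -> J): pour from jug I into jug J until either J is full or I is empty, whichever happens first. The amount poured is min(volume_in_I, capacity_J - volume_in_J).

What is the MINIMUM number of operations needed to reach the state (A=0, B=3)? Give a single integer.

BFS from (A=0, B=0). One shortest path:
  1. fill(A) -> (A=3 B=0)
  2. pour(A -> B) -> (A=0 B=3)
Reached target in 2 moves.

Answer: 2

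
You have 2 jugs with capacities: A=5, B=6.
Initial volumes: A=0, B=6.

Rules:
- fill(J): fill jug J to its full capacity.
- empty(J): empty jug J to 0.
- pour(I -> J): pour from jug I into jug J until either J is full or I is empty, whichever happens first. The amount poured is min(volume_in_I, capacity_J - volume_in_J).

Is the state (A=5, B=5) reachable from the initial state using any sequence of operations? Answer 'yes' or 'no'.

BFS from (A=0, B=6):
  1. fill(A) -> (A=5 B=6)
  2. empty(B) -> (A=5 B=0)
  3. pour(A -> B) -> (A=0 B=5)
  4. fill(A) -> (A=5 B=5)
Target reached → yes.

Answer: yes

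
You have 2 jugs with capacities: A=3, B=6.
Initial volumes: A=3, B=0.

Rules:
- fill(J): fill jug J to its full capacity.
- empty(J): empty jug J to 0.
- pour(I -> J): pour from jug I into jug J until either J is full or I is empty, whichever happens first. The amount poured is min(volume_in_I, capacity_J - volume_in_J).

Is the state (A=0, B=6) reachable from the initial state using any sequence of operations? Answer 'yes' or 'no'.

BFS from (A=3, B=0):
  1. empty(A) -> (A=0 B=0)
  2. fill(B) -> (A=0 B=6)
Target reached → yes.

Answer: yes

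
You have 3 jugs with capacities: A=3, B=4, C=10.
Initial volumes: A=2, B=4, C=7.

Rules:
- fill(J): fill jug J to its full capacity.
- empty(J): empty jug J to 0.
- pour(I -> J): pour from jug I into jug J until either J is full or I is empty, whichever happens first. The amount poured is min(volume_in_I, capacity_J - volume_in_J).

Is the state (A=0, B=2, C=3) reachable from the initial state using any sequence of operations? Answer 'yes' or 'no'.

Answer: yes

Derivation:
BFS from (A=2, B=4, C=7):
  1. empty(B) -> (A=2 B=0 C=7)
  2. pour(C -> B) -> (A=2 B=4 C=3)
  3. empty(B) -> (A=2 B=0 C=3)
  4. pour(A -> B) -> (A=0 B=2 C=3)
Target reached → yes.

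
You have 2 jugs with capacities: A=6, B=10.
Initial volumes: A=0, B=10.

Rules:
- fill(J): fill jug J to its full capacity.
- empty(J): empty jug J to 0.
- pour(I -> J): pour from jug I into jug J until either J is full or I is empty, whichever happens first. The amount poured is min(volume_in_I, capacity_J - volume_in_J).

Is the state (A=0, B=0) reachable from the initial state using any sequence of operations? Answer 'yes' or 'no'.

Answer: yes

Derivation:
BFS from (A=0, B=10):
  1. empty(B) -> (A=0 B=0)
Target reached → yes.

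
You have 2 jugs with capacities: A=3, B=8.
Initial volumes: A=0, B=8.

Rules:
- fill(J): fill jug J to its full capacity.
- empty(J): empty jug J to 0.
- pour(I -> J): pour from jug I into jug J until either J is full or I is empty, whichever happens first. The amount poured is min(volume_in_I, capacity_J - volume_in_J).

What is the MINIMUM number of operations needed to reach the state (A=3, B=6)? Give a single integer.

Answer: 6

Derivation:
BFS from (A=0, B=8). One shortest path:
  1. fill(A) -> (A=3 B=8)
  2. empty(B) -> (A=3 B=0)
  3. pour(A -> B) -> (A=0 B=3)
  4. fill(A) -> (A=3 B=3)
  5. pour(A -> B) -> (A=0 B=6)
  6. fill(A) -> (A=3 B=6)
Reached target in 6 moves.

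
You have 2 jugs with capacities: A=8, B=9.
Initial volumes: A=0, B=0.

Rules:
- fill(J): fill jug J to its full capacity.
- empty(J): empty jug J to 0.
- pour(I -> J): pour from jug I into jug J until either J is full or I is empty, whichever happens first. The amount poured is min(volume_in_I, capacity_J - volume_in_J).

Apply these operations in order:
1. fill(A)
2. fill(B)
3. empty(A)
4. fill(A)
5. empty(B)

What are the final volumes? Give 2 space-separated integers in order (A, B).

Answer: 8 0

Derivation:
Step 1: fill(A) -> (A=8 B=0)
Step 2: fill(B) -> (A=8 B=9)
Step 3: empty(A) -> (A=0 B=9)
Step 4: fill(A) -> (A=8 B=9)
Step 5: empty(B) -> (A=8 B=0)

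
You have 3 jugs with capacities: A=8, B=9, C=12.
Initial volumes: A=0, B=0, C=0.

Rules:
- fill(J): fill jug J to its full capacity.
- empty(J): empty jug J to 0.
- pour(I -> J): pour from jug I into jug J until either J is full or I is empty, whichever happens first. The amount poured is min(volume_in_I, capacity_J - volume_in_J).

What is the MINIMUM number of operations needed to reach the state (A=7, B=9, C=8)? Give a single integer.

BFS from (A=0, B=0, C=0). One shortest path:
  1. fill(A) -> (A=8 B=0 C=0)
  2. pour(A -> B) -> (A=0 B=8 C=0)
  3. fill(A) -> (A=8 B=8 C=0)
  4. pour(A -> C) -> (A=0 B=8 C=8)
  5. fill(A) -> (A=8 B=8 C=8)
  6. pour(A -> B) -> (A=7 B=9 C=8)
Reached target in 6 moves.

Answer: 6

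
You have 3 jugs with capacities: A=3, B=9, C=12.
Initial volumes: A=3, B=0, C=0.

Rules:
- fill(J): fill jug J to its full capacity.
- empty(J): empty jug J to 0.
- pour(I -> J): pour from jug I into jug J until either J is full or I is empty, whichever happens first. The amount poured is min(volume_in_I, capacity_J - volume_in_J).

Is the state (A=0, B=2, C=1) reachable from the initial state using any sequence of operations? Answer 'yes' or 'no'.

BFS explored all 40 reachable states.
Reachable set includes: (0,0,0), (0,0,3), (0,0,6), (0,0,9), (0,0,12), (0,3,0), (0,3,3), (0,3,6), (0,3,9), (0,3,12), (0,6,0), (0,6,3) ...
Target (A=0, B=2, C=1) not in reachable set → no.

Answer: no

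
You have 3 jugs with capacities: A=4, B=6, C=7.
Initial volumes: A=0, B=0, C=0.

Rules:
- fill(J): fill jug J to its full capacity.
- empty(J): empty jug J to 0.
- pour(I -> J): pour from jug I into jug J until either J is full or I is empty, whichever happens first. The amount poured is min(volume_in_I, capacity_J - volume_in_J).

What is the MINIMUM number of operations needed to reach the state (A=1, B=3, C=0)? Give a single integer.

BFS from (A=0, B=0, C=0). One shortest path:
  1. fill(C) -> (A=0 B=0 C=7)
  2. pour(C -> A) -> (A=4 B=0 C=3)
  3. pour(C -> B) -> (A=4 B=3 C=0)
  4. pour(A -> C) -> (A=0 B=3 C=4)
  5. fill(A) -> (A=4 B=3 C=4)
  6. pour(A -> C) -> (A=1 B=3 C=7)
  7. empty(C) -> (A=1 B=3 C=0)
Reached target in 7 moves.

Answer: 7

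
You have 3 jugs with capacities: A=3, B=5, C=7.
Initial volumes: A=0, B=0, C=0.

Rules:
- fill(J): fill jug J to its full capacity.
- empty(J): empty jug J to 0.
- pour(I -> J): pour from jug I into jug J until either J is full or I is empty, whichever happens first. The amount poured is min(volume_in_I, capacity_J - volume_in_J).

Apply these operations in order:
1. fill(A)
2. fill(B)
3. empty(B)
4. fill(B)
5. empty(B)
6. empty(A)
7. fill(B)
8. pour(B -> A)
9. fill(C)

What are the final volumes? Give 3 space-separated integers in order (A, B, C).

Step 1: fill(A) -> (A=3 B=0 C=0)
Step 2: fill(B) -> (A=3 B=5 C=0)
Step 3: empty(B) -> (A=3 B=0 C=0)
Step 4: fill(B) -> (A=3 B=5 C=0)
Step 5: empty(B) -> (A=3 B=0 C=0)
Step 6: empty(A) -> (A=0 B=0 C=0)
Step 7: fill(B) -> (A=0 B=5 C=0)
Step 8: pour(B -> A) -> (A=3 B=2 C=0)
Step 9: fill(C) -> (A=3 B=2 C=7)

Answer: 3 2 7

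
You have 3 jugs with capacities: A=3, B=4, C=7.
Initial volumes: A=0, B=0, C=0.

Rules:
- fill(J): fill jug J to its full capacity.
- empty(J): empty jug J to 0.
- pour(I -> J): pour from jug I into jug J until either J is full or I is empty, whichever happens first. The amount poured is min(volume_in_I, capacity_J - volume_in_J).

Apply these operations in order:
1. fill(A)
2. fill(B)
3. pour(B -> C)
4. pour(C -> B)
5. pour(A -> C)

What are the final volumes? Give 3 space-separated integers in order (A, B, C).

Step 1: fill(A) -> (A=3 B=0 C=0)
Step 2: fill(B) -> (A=3 B=4 C=0)
Step 3: pour(B -> C) -> (A=3 B=0 C=4)
Step 4: pour(C -> B) -> (A=3 B=4 C=0)
Step 5: pour(A -> C) -> (A=0 B=4 C=3)

Answer: 0 4 3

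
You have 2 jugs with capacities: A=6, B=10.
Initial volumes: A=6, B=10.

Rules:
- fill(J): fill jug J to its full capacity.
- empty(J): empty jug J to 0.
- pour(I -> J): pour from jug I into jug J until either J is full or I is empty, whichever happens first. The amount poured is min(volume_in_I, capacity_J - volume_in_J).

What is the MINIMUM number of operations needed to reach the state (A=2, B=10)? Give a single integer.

Answer: 4

Derivation:
BFS from (A=6, B=10). One shortest path:
  1. empty(B) -> (A=6 B=0)
  2. pour(A -> B) -> (A=0 B=6)
  3. fill(A) -> (A=6 B=6)
  4. pour(A -> B) -> (A=2 B=10)
Reached target in 4 moves.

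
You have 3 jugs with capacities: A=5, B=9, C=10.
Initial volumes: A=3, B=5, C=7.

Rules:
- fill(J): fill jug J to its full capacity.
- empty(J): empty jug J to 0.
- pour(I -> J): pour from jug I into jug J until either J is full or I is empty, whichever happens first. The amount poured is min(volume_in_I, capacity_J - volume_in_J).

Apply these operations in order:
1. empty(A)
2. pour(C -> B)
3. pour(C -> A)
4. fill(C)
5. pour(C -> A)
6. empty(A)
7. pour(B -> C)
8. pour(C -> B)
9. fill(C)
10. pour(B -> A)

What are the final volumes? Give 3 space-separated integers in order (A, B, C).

Step 1: empty(A) -> (A=0 B=5 C=7)
Step 2: pour(C -> B) -> (A=0 B=9 C=3)
Step 3: pour(C -> A) -> (A=3 B=9 C=0)
Step 4: fill(C) -> (A=3 B=9 C=10)
Step 5: pour(C -> A) -> (A=5 B=9 C=8)
Step 6: empty(A) -> (A=0 B=9 C=8)
Step 7: pour(B -> C) -> (A=0 B=7 C=10)
Step 8: pour(C -> B) -> (A=0 B=9 C=8)
Step 9: fill(C) -> (A=0 B=9 C=10)
Step 10: pour(B -> A) -> (A=5 B=4 C=10)

Answer: 5 4 10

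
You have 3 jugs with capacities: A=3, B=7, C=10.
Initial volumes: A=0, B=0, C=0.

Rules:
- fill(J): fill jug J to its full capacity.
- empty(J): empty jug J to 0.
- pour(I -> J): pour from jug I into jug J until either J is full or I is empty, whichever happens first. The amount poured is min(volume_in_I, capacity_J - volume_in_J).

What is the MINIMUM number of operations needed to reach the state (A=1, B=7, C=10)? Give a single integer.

Answer: 8

Derivation:
BFS from (A=0, B=0, C=0). One shortest path:
  1. fill(B) -> (A=0 B=7 C=0)
  2. fill(C) -> (A=0 B=7 C=10)
  3. pour(B -> A) -> (A=3 B=4 C=10)
  4. empty(A) -> (A=0 B=4 C=10)
  5. pour(B -> A) -> (A=3 B=1 C=10)
  6. empty(A) -> (A=0 B=1 C=10)
  7. pour(B -> A) -> (A=1 B=0 C=10)
  8. fill(B) -> (A=1 B=7 C=10)
Reached target in 8 moves.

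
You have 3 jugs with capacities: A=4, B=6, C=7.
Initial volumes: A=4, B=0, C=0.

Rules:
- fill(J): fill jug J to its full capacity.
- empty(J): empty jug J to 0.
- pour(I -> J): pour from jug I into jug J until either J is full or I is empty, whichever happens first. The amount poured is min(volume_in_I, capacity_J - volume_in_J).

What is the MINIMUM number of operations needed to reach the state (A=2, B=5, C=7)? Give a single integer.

Answer: 6

Derivation:
BFS from (A=4, B=0, C=0). One shortest path:
  1. fill(B) -> (A=4 B=6 C=0)
  2. pour(B -> C) -> (A=4 B=0 C=6)
  3. pour(A -> B) -> (A=0 B=4 C=6)
  4. fill(A) -> (A=4 B=4 C=6)
  5. pour(A -> B) -> (A=2 B=6 C=6)
  6. pour(B -> C) -> (A=2 B=5 C=7)
Reached target in 6 moves.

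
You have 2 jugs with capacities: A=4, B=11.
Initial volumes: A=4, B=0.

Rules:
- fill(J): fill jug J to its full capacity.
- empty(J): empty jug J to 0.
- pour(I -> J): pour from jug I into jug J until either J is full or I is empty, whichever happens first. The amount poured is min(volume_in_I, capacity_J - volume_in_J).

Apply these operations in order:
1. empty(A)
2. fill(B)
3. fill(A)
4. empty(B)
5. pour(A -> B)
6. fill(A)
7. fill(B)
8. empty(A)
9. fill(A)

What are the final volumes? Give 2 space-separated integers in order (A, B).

Step 1: empty(A) -> (A=0 B=0)
Step 2: fill(B) -> (A=0 B=11)
Step 3: fill(A) -> (A=4 B=11)
Step 4: empty(B) -> (A=4 B=0)
Step 5: pour(A -> B) -> (A=0 B=4)
Step 6: fill(A) -> (A=4 B=4)
Step 7: fill(B) -> (A=4 B=11)
Step 8: empty(A) -> (A=0 B=11)
Step 9: fill(A) -> (A=4 B=11)

Answer: 4 11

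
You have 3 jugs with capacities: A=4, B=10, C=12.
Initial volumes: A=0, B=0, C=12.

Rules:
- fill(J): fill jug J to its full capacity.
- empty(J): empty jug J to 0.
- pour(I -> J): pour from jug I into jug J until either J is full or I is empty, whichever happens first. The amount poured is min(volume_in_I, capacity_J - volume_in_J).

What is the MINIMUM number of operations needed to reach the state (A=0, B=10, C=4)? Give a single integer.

Answer: 4

Derivation:
BFS from (A=0, B=0, C=12). One shortest path:
  1. fill(A) -> (A=4 B=0 C=12)
  2. fill(B) -> (A=4 B=10 C=12)
  3. empty(C) -> (A=4 B=10 C=0)
  4. pour(A -> C) -> (A=0 B=10 C=4)
Reached target in 4 moves.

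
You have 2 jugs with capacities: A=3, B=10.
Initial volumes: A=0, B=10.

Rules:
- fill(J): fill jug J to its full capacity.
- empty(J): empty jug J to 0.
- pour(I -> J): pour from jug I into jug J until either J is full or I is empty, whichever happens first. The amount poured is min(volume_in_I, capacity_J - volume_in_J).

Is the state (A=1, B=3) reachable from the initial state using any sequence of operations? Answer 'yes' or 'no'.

Answer: no

Derivation:
BFS explored all 26 reachable states.
Reachable set includes: (0,0), (0,1), (0,2), (0,3), (0,4), (0,5), (0,6), (0,7), (0,8), (0,9), (0,10), (1,0) ...
Target (A=1, B=3) not in reachable set → no.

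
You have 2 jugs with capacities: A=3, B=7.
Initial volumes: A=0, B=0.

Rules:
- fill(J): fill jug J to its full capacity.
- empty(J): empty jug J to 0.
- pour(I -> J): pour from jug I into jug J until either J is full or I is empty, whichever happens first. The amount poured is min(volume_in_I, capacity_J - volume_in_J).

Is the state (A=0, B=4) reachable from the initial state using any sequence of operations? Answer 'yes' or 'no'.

BFS from (A=0, B=0):
  1. fill(B) -> (A=0 B=7)
  2. pour(B -> A) -> (A=3 B=4)
  3. empty(A) -> (A=0 B=4)
Target reached → yes.

Answer: yes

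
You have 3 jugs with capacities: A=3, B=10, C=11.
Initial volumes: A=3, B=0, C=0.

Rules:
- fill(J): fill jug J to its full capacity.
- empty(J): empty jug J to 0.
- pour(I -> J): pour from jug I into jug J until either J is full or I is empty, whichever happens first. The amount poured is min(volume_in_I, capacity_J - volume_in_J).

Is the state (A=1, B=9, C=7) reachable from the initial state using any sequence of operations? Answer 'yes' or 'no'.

Answer: no

Derivation:
BFS explored all 348 reachable states.
Reachable set includes: (0,0,0), (0,0,1), (0,0,2), (0,0,3), (0,0,4), (0,0,5), (0,0,6), (0,0,7), (0,0,8), (0,0,9), (0,0,10), (0,0,11) ...
Target (A=1, B=9, C=7) not in reachable set → no.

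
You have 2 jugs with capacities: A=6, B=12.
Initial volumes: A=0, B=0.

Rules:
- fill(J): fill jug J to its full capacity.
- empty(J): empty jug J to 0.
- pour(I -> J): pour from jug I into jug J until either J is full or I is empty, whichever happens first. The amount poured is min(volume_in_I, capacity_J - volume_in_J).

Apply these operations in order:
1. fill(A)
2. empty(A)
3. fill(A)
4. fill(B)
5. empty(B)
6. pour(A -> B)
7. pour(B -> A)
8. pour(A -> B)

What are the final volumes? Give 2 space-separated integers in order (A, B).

Answer: 0 6

Derivation:
Step 1: fill(A) -> (A=6 B=0)
Step 2: empty(A) -> (A=0 B=0)
Step 3: fill(A) -> (A=6 B=0)
Step 4: fill(B) -> (A=6 B=12)
Step 5: empty(B) -> (A=6 B=0)
Step 6: pour(A -> B) -> (A=0 B=6)
Step 7: pour(B -> A) -> (A=6 B=0)
Step 8: pour(A -> B) -> (A=0 B=6)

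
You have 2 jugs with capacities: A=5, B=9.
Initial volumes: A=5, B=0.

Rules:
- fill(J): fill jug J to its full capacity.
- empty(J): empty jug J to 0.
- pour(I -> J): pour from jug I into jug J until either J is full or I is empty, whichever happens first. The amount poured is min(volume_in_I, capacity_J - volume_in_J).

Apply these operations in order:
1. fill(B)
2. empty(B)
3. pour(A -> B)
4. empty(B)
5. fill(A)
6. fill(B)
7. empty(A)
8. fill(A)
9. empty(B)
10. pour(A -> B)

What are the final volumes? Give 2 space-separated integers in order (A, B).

Answer: 0 5

Derivation:
Step 1: fill(B) -> (A=5 B=9)
Step 2: empty(B) -> (A=5 B=0)
Step 3: pour(A -> B) -> (A=0 B=5)
Step 4: empty(B) -> (A=0 B=0)
Step 5: fill(A) -> (A=5 B=0)
Step 6: fill(B) -> (A=5 B=9)
Step 7: empty(A) -> (A=0 B=9)
Step 8: fill(A) -> (A=5 B=9)
Step 9: empty(B) -> (A=5 B=0)
Step 10: pour(A -> B) -> (A=0 B=5)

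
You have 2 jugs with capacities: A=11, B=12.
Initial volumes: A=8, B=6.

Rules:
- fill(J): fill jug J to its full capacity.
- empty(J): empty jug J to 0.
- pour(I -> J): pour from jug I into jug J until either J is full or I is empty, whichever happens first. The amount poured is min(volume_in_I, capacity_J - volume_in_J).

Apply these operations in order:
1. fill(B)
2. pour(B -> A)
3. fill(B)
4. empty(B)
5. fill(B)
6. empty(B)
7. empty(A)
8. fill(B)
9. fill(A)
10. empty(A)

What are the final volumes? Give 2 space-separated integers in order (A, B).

Step 1: fill(B) -> (A=8 B=12)
Step 2: pour(B -> A) -> (A=11 B=9)
Step 3: fill(B) -> (A=11 B=12)
Step 4: empty(B) -> (A=11 B=0)
Step 5: fill(B) -> (A=11 B=12)
Step 6: empty(B) -> (A=11 B=0)
Step 7: empty(A) -> (A=0 B=0)
Step 8: fill(B) -> (A=0 B=12)
Step 9: fill(A) -> (A=11 B=12)
Step 10: empty(A) -> (A=0 B=12)

Answer: 0 12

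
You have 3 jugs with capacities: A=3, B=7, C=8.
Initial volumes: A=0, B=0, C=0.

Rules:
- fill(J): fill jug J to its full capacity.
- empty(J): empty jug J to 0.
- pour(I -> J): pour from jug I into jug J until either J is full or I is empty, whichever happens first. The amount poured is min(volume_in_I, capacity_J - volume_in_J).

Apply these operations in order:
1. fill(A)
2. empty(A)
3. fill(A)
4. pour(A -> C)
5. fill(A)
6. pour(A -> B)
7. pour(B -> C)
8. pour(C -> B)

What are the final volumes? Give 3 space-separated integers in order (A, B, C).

Step 1: fill(A) -> (A=3 B=0 C=0)
Step 2: empty(A) -> (A=0 B=0 C=0)
Step 3: fill(A) -> (A=3 B=0 C=0)
Step 4: pour(A -> C) -> (A=0 B=0 C=3)
Step 5: fill(A) -> (A=3 B=0 C=3)
Step 6: pour(A -> B) -> (A=0 B=3 C=3)
Step 7: pour(B -> C) -> (A=0 B=0 C=6)
Step 8: pour(C -> B) -> (A=0 B=6 C=0)

Answer: 0 6 0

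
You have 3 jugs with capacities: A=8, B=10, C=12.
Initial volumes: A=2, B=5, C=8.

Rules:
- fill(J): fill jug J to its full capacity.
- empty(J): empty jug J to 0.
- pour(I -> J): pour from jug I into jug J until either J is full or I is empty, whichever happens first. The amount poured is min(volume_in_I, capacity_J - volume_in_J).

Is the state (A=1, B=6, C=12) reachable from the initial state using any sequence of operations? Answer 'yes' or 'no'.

BFS from (A=2, B=5, C=8):
  1. pour(B -> C) -> (A=2 B=1 C=12)
  2. pour(C -> A) -> (A=8 B=1 C=6)
  3. empty(A) -> (A=0 B=1 C=6)
  4. pour(B -> A) -> (A=1 B=0 C=6)
  5. pour(C -> B) -> (A=1 B=6 C=0)
  6. fill(C) -> (A=1 B=6 C=12)
Target reached → yes.

Answer: yes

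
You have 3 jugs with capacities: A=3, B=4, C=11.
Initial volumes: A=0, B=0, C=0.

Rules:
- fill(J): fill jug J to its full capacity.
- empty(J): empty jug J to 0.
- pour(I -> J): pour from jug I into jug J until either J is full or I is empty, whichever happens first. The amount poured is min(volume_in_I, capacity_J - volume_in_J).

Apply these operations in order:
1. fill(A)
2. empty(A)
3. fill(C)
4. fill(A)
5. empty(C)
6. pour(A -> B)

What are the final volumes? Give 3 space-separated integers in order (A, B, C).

Step 1: fill(A) -> (A=3 B=0 C=0)
Step 2: empty(A) -> (A=0 B=0 C=0)
Step 3: fill(C) -> (A=0 B=0 C=11)
Step 4: fill(A) -> (A=3 B=0 C=11)
Step 5: empty(C) -> (A=3 B=0 C=0)
Step 6: pour(A -> B) -> (A=0 B=3 C=0)

Answer: 0 3 0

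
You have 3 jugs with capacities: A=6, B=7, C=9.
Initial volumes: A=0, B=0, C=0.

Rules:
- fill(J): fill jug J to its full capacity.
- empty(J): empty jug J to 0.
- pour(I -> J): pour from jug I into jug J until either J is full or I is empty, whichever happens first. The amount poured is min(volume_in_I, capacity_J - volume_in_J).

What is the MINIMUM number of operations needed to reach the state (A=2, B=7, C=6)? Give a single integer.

BFS from (A=0, B=0, C=0). One shortest path:
  1. fill(C) -> (A=0 B=0 C=9)
  2. pour(C -> A) -> (A=6 B=0 C=3)
  3. pour(C -> B) -> (A=6 B=3 C=0)
  4. pour(A -> C) -> (A=0 B=3 C=6)
  5. fill(A) -> (A=6 B=3 C=6)
  6. pour(A -> B) -> (A=2 B=7 C=6)
Reached target in 6 moves.

Answer: 6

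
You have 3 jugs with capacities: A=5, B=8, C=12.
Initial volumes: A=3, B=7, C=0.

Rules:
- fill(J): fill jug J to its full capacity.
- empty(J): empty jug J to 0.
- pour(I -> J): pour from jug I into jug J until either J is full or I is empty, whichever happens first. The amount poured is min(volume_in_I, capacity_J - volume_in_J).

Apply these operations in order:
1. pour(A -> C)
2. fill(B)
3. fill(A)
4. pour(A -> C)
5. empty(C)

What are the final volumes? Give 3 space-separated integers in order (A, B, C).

Step 1: pour(A -> C) -> (A=0 B=7 C=3)
Step 2: fill(B) -> (A=0 B=8 C=3)
Step 3: fill(A) -> (A=5 B=8 C=3)
Step 4: pour(A -> C) -> (A=0 B=8 C=8)
Step 5: empty(C) -> (A=0 B=8 C=0)

Answer: 0 8 0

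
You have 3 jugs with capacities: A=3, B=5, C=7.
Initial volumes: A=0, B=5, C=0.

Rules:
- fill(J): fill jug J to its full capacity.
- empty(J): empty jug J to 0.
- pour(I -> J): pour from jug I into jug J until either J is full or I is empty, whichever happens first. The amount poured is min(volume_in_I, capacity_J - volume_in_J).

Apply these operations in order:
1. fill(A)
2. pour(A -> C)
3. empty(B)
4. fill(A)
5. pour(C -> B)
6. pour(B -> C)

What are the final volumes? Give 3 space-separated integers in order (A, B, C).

Answer: 3 0 3

Derivation:
Step 1: fill(A) -> (A=3 B=5 C=0)
Step 2: pour(A -> C) -> (A=0 B=5 C=3)
Step 3: empty(B) -> (A=0 B=0 C=3)
Step 4: fill(A) -> (A=3 B=0 C=3)
Step 5: pour(C -> B) -> (A=3 B=3 C=0)
Step 6: pour(B -> C) -> (A=3 B=0 C=3)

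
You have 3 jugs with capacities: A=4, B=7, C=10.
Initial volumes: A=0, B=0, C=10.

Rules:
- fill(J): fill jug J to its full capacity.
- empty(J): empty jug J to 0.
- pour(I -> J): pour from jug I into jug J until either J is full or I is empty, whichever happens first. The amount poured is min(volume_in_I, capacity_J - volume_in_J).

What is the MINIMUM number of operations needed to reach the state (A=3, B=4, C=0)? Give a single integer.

Answer: 5

Derivation:
BFS from (A=0, B=0, C=10). One shortest path:
  1. fill(A) -> (A=4 B=0 C=10)
  2. pour(C -> B) -> (A=4 B=7 C=3)
  3. empty(B) -> (A=4 B=0 C=3)
  4. pour(A -> B) -> (A=0 B=4 C=3)
  5. pour(C -> A) -> (A=3 B=4 C=0)
Reached target in 5 moves.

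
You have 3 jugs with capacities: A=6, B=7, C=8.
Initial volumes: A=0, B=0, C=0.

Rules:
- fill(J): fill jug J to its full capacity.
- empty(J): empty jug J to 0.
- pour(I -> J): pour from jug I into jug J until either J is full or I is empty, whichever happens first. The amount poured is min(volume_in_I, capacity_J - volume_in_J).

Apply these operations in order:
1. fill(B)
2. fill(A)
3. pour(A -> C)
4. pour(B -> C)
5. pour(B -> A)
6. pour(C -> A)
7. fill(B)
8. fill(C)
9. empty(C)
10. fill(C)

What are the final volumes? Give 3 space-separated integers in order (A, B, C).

Step 1: fill(B) -> (A=0 B=7 C=0)
Step 2: fill(A) -> (A=6 B=7 C=0)
Step 3: pour(A -> C) -> (A=0 B=7 C=6)
Step 4: pour(B -> C) -> (A=0 B=5 C=8)
Step 5: pour(B -> A) -> (A=5 B=0 C=8)
Step 6: pour(C -> A) -> (A=6 B=0 C=7)
Step 7: fill(B) -> (A=6 B=7 C=7)
Step 8: fill(C) -> (A=6 B=7 C=8)
Step 9: empty(C) -> (A=6 B=7 C=0)
Step 10: fill(C) -> (A=6 B=7 C=8)

Answer: 6 7 8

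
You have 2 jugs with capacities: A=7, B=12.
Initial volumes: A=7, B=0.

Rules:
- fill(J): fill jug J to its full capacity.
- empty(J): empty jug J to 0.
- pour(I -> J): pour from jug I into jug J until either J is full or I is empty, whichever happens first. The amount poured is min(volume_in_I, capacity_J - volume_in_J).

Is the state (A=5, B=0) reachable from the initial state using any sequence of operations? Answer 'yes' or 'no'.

BFS from (A=7, B=0):
  1. empty(A) -> (A=0 B=0)
  2. fill(B) -> (A=0 B=12)
  3. pour(B -> A) -> (A=7 B=5)
  4. empty(A) -> (A=0 B=5)
  5. pour(B -> A) -> (A=5 B=0)
Target reached → yes.

Answer: yes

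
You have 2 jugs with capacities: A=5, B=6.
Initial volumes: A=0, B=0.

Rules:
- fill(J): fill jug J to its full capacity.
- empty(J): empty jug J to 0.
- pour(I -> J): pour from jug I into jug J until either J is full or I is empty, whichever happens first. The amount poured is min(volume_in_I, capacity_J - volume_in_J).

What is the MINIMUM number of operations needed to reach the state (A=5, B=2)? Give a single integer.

Answer: 6

Derivation:
BFS from (A=0, B=0). One shortest path:
  1. fill(B) -> (A=0 B=6)
  2. pour(B -> A) -> (A=5 B=1)
  3. empty(A) -> (A=0 B=1)
  4. pour(B -> A) -> (A=1 B=0)
  5. fill(B) -> (A=1 B=6)
  6. pour(B -> A) -> (A=5 B=2)
Reached target in 6 moves.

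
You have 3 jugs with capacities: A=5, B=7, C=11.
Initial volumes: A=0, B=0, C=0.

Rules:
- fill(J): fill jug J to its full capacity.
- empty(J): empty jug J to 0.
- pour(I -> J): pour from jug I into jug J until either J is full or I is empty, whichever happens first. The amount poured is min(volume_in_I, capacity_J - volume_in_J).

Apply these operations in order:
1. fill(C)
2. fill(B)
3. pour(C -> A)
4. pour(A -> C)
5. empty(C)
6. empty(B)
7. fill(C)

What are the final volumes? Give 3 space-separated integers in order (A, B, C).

Answer: 0 0 11

Derivation:
Step 1: fill(C) -> (A=0 B=0 C=11)
Step 2: fill(B) -> (A=0 B=7 C=11)
Step 3: pour(C -> A) -> (A=5 B=7 C=6)
Step 4: pour(A -> C) -> (A=0 B=7 C=11)
Step 5: empty(C) -> (A=0 B=7 C=0)
Step 6: empty(B) -> (A=0 B=0 C=0)
Step 7: fill(C) -> (A=0 B=0 C=11)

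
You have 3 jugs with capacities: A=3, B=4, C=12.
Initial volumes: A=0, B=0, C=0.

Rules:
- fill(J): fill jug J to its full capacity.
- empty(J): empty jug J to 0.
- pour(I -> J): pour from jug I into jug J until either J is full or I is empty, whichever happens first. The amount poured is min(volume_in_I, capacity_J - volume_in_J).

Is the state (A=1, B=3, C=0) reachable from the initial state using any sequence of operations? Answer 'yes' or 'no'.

Answer: yes

Derivation:
BFS from (A=0, B=0, C=0):
  1. fill(B) -> (A=0 B=4 C=0)
  2. pour(B -> A) -> (A=3 B=1 C=0)
  3. pour(A -> C) -> (A=0 B=1 C=3)
  4. pour(B -> A) -> (A=1 B=0 C=3)
  5. pour(C -> B) -> (A=1 B=3 C=0)
Target reached → yes.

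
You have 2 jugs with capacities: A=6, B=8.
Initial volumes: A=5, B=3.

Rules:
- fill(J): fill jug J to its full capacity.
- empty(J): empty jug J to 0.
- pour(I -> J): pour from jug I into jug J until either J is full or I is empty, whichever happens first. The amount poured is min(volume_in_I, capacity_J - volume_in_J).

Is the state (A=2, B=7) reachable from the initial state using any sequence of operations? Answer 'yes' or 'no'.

BFS explored all 29 reachable states.
Reachable set includes: (0,0), (0,1), (0,2), (0,3), (0,4), (0,5), (0,6), (0,7), (0,8), (1,0), (1,8), (2,0) ...
Target (A=2, B=7) not in reachable set → no.

Answer: no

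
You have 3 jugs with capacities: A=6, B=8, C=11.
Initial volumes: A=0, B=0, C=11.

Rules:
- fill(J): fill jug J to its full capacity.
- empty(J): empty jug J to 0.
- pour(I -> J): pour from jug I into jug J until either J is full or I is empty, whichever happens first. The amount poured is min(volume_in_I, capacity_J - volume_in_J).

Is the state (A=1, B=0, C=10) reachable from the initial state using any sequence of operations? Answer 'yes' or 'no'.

BFS from (A=0, B=0, C=11):
  1. pour(C -> B) -> (A=0 B=8 C=3)
  2. pour(C -> A) -> (A=3 B=8 C=0)
  3. pour(B -> C) -> (A=3 B=0 C=8)
  4. pour(A -> B) -> (A=0 B=3 C=8)
  5. pour(C -> A) -> (A=6 B=3 C=2)
  6. pour(A -> B) -> (A=1 B=8 C=2)
  7. pour(B -> C) -> (A=1 B=0 C=10)
Target reached → yes.

Answer: yes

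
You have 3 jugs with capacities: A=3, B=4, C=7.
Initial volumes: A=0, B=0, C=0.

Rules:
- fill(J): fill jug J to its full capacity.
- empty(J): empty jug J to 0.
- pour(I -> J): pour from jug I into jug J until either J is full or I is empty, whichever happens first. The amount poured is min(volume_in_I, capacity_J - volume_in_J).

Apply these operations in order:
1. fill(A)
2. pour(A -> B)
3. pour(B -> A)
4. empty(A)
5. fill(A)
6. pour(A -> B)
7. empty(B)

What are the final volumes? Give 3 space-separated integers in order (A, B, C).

Step 1: fill(A) -> (A=3 B=0 C=0)
Step 2: pour(A -> B) -> (A=0 B=3 C=0)
Step 3: pour(B -> A) -> (A=3 B=0 C=0)
Step 4: empty(A) -> (A=0 B=0 C=0)
Step 5: fill(A) -> (A=3 B=0 C=0)
Step 6: pour(A -> B) -> (A=0 B=3 C=0)
Step 7: empty(B) -> (A=0 B=0 C=0)

Answer: 0 0 0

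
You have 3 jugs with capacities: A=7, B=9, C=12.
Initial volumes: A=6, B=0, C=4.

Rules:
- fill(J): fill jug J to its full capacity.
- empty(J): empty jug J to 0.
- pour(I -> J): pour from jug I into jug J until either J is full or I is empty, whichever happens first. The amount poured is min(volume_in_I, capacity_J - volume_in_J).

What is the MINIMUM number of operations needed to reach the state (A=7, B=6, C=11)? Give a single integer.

BFS from (A=6, B=0, C=4). One shortest path:
  1. pour(A -> B) -> (A=0 B=6 C=4)
  2. fill(A) -> (A=7 B=6 C=4)
  3. pour(A -> C) -> (A=0 B=6 C=11)
  4. fill(A) -> (A=7 B=6 C=11)
Reached target in 4 moves.

Answer: 4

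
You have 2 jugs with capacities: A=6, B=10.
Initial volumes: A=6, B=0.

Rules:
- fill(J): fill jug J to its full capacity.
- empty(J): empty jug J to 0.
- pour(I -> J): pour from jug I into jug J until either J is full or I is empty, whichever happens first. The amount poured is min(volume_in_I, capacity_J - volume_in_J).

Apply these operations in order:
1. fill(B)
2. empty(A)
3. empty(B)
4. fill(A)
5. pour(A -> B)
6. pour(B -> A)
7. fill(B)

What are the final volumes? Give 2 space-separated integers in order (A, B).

Answer: 6 10

Derivation:
Step 1: fill(B) -> (A=6 B=10)
Step 2: empty(A) -> (A=0 B=10)
Step 3: empty(B) -> (A=0 B=0)
Step 4: fill(A) -> (A=6 B=0)
Step 5: pour(A -> B) -> (A=0 B=6)
Step 6: pour(B -> A) -> (A=6 B=0)
Step 7: fill(B) -> (A=6 B=10)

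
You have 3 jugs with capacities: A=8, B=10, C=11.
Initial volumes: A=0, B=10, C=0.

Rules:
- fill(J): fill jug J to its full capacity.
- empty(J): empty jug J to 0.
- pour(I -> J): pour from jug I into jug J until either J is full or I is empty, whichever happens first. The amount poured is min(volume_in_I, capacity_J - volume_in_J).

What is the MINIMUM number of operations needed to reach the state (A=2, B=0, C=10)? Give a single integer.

BFS from (A=0, B=10, C=0). One shortest path:
  1. pour(B -> A) -> (A=8 B=2 C=0)
  2. empty(A) -> (A=0 B=2 C=0)
  3. pour(B -> A) -> (A=2 B=0 C=0)
  4. fill(B) -> (A=2 B=10 C=0)
  5. pour(B -> C) -> (A=2 B=0 C=10)
Reached target in 5 moves.

Answer: 5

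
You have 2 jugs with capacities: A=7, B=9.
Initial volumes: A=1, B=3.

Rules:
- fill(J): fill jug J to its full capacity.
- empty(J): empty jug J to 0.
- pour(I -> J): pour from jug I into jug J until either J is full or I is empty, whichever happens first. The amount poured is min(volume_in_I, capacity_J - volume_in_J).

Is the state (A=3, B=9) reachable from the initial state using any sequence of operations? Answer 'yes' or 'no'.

BFS from (A=1, B=3):
  1. empty(A) -> (A=0 B=3)
  2. pour(B -> A) -> (A=3 B=0)
  3. fill(B) -> (A=3 B=9)
Target reached → yes.

Answer: yes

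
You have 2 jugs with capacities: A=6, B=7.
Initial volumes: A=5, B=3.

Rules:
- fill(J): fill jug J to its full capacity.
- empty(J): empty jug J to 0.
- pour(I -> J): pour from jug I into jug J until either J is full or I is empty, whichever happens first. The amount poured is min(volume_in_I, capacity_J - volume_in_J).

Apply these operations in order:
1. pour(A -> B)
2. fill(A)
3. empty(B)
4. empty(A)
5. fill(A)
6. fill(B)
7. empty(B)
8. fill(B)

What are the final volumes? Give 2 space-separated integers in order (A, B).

Step 1: pour(A -> B) -> (A=1 B=7)
Step 2: fill(A) -> (A=6 B=7)
Step 3: empty(B) -> (A=6 B=0)
Step 4: empty(A) -> (A=0 B=0)
Step 5: fill(A) -> (A=6 B=0)
Step 6: fill(B) -> (A=6 B=7)
Step 7: empty(B) -> (A=6 B=0)
Step 8: fill(B) -> (A=6 B=7)

Answer: 6 7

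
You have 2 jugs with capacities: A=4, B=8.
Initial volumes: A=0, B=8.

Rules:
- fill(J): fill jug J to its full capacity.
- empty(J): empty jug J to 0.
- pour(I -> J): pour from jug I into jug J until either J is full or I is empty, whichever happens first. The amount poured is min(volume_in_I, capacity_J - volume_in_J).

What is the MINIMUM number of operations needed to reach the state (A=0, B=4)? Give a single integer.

Answer: 2

Derivation:
BFS from (A=0, B=8). One shortest path:
  1. pour(B -> A) -> (A=4 B=4)
  2. empty(A) -> (A=0 B=4)
Reached target in 2 moves.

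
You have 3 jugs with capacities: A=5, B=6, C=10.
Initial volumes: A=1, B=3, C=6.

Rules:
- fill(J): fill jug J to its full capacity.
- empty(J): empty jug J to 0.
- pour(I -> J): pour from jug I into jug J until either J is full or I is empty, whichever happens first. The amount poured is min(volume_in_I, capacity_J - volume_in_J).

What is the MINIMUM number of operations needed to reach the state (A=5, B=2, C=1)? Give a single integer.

Answer: 4

Derivation:
BFS from (A=1, B=3, C=6). One shortest path:
  1. fill(B) -> (A=1 B=6 C=6)
  2. pour(B -> A) -> (A=5 B=2 C=6)
  3. empty(A) -> (A=0 B=2 C=6)
  4. pour(C -> A) -> (A=5 B=2 C=1)
Reached target in 4 moves.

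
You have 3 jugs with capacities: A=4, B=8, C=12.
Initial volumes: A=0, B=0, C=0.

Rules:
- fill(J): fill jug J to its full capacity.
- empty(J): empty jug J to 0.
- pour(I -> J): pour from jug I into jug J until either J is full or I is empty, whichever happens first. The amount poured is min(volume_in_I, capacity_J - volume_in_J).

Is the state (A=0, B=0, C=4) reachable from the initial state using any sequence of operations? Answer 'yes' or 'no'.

BFS from (A=0, B=0, C=0):
  1. fill(A) -> (A=4 B=0 C=0)
  2. pour(A -> C) -> (A=0 B=0 C=4)
Target reached → yes.

Answer: yes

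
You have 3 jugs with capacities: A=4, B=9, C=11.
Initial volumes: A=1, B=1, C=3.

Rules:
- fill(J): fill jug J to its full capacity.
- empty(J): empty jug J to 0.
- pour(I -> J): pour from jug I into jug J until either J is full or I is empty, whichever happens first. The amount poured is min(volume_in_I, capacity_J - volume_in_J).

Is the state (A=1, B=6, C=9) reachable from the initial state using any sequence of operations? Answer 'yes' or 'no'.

BFS explored all 361 reachable states.
Reachable set includes: (0,0,0), (0,0,1), (0,0,2), (0,0,3), (0,0,4), (0,0,5), (0,0,6), (0,0,7), (0,0,8), (0,0,9), (0,0,10), (0,0,11) ...
Target (A=1, B=6, C=9) not in reachable set → no.

Answer: no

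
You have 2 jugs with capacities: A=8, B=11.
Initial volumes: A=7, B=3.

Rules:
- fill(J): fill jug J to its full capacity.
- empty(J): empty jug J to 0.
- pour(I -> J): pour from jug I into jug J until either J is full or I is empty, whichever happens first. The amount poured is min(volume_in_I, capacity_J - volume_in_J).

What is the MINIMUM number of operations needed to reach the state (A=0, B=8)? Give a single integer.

BFS from (A=7, B=3). One shortest path:
  1. fill(A) -> (A=8 B=3)
  2. empty(B) -> (A=8 B=0)
  3. pour(A -> B) -> (A=0 B=8)
Reached target in 3 moves.

Answer: 3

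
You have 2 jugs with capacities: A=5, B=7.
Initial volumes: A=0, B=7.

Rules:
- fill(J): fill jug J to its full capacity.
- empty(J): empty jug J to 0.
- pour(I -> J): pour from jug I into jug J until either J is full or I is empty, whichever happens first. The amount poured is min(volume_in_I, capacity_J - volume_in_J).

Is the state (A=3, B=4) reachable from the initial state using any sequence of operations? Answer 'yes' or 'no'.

BFS explored all 24 reachable states.
Reachable set includes: (0,0), (0,1), (0,2), (0,3), (0,4), (0,5), (0,6), (0,7), (1,0), (1,7), (2,0), (2,7) ...
Target (A=3, B=4) not in reachable set → no.

Answer: no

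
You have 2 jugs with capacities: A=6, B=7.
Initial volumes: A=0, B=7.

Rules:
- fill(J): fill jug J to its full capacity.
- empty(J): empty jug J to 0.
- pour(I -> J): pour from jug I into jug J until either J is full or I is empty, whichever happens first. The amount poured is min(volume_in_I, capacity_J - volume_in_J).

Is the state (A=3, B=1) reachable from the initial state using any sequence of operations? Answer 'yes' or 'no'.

BFS explored all 26 reachable states.
Reachable set includes: (0,0), (0,1), (0,2), (0,3), (0,4), (0,5), (0,6), (0,7), (1,0), (1,7), (2,0), (2,7) ...
Target (A=3, B=1) not in reachable set → no.

Answer: no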